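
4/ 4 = 1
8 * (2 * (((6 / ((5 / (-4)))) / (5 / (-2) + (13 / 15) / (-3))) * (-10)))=-69120 / 251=-275.38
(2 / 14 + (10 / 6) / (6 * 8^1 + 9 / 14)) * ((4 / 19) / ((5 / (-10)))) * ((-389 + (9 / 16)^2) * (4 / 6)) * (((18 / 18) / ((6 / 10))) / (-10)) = -3.22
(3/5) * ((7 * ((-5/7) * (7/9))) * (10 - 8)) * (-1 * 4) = 56/3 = 18.67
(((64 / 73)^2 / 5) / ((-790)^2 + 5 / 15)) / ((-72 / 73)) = -512 / 2050169595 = -0.00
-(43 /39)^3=-79507 /59319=-1.34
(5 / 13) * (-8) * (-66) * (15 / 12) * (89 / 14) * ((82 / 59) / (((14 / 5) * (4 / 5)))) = 75260625 / 75166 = 1001.26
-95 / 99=-0.96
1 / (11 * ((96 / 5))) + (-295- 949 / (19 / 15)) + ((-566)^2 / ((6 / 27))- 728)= 28888744991 / 20064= 1439829.79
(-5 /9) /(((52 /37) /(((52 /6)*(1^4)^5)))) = -185 /54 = -3.43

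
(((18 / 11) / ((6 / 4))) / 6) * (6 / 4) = 3 / 11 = 0.27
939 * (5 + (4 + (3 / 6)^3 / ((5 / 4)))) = 85449 / 10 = 8544.90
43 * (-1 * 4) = -172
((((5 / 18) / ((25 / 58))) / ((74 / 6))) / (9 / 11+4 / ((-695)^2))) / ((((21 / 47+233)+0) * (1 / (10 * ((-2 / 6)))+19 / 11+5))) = 0.00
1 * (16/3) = 16/3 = 5.33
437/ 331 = 1.32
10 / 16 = 5 / 8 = 0.62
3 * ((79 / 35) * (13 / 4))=3081 / 140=22.01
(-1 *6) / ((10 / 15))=-9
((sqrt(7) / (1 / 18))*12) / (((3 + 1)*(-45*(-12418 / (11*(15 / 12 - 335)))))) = -8811*sqrt(7) / 24836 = -0.94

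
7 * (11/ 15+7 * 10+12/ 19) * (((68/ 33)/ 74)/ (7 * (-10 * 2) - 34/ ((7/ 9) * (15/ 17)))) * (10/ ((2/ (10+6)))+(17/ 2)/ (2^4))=-1323046403/ 223857696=-5.91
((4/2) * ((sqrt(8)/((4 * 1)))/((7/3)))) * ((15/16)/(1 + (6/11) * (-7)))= -0.20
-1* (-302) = 302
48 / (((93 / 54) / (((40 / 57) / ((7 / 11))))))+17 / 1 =196811 / 4123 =47.73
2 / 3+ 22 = 68 / 3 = 22.67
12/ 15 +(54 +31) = 429/ 5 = 85.80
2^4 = 16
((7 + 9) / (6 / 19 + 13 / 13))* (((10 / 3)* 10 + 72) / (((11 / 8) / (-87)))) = -22286848 / 275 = -81043.08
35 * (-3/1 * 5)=-525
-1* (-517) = 517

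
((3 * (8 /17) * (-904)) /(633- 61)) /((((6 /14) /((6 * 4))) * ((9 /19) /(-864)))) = 554029056 /2431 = 227901.71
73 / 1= 73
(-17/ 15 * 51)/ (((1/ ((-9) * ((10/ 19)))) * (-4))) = -2601/ 38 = -68.45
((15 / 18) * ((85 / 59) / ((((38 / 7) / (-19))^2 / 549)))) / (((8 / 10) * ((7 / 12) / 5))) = 40831875 / 472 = 86508.21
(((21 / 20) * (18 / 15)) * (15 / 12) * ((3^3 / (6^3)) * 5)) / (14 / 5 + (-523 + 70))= -315 / 144064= -0.00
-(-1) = 1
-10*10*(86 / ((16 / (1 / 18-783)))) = 15149975 / 36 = 420832.64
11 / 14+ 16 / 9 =323 / 126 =2.56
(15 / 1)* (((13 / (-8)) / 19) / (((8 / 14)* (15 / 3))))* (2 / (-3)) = 0.30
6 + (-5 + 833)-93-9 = 732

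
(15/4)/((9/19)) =95/12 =7.92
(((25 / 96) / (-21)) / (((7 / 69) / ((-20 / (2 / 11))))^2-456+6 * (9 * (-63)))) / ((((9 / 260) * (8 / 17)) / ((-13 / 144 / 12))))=-574680803125 / 387123954305485824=-0.00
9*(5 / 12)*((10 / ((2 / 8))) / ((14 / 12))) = 900 / 7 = 128.57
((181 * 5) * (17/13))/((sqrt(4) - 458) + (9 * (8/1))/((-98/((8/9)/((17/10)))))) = -12815705/4942184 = -2.59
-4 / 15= -0.27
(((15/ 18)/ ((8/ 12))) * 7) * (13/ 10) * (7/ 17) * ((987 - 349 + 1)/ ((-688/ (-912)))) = 23201451/ 5848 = 3967.42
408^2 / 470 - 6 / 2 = 82527 / 235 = 351.18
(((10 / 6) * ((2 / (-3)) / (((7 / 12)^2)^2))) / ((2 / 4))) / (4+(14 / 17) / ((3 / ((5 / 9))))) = -10575360 / 2288153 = -4.62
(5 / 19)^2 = 25 / 361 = 0.07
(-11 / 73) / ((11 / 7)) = -7 / 73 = -0.10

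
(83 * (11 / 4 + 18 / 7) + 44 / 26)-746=-110157 / 364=-302.63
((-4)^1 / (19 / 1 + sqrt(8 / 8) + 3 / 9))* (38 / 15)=-0.50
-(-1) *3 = 3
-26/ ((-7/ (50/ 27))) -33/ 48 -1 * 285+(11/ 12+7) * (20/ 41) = -34089079/ 123984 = -274.95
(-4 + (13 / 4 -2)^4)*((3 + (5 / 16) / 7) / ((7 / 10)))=-97185 / 14336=-6.78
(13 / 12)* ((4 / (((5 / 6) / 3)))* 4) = 312 / 5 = 62.40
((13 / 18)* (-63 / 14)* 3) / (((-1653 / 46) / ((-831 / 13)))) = -19113 / 1102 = -17.34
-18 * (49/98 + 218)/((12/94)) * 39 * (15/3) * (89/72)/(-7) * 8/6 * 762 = 15089900605/14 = 1077850043.21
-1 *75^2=-5625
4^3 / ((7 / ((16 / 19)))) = 1024 / 133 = 7.70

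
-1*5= -5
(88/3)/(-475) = -88/1425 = -0.06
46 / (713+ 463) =23 / 588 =0.04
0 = 0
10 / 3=3.33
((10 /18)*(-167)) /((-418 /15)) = 4175 /1254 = 3.33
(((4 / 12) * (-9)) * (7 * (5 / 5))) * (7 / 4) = -147 / 4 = -36.75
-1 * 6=-6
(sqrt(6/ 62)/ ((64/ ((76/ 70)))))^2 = 1083/ 38886400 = 0.00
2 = 2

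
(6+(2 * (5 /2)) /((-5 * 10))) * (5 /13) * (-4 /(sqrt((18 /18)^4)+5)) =-59 /39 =-1.51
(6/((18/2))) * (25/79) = 0.21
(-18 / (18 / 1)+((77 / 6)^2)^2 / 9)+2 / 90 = 175708181 / 58320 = 3012.83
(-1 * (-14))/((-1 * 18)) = -7/9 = -0.78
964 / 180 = 241 / 45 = 5.36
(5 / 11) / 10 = 1 / 22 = 0.05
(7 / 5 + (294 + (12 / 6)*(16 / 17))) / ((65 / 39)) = 75807 / 425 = 178.37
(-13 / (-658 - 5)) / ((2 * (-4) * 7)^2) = 0.00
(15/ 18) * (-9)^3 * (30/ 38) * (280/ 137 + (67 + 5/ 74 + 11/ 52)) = -333019684125/ 10016344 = -33247.63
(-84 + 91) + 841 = 848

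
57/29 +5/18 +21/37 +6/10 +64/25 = 2883031/482850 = 5.97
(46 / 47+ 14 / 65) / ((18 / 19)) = 11552 / 9165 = 1.26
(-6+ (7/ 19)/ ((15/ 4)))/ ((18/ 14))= -11774/ 2565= -4.59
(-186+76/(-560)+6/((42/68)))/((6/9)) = -74097/280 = -264.63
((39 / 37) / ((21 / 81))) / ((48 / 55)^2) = 353925 / 66304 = 5.34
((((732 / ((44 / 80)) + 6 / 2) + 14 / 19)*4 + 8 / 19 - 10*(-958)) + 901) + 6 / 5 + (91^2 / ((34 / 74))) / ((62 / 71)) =40159075001 / 1101430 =36460.85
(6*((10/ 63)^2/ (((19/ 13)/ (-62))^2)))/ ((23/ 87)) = 3767888800/ 3661623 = 1029.02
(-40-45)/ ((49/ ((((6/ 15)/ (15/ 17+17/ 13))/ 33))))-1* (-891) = 890.99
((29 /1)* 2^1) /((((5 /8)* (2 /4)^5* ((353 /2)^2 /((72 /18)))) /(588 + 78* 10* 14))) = 2733932544 /623045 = 4388.02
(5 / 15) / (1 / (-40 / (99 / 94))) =-3760 / 297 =-12.66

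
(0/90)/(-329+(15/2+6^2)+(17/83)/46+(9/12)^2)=0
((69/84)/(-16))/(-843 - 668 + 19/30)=345/10149664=0.00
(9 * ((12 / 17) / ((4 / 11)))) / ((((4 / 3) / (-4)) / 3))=-2673 / 17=-157.24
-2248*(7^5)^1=-37782136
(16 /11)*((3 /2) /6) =4 /11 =0.36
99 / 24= 33 / 8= 4.12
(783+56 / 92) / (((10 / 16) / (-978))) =-141011952 / 115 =-1226190.89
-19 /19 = -1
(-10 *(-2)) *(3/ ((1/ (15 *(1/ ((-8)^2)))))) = 225/ 16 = 14.06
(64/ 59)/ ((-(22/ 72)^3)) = -2985984/ 78529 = -38.02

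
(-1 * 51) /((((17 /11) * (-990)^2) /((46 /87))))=-0.00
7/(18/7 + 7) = 49/67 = 0.73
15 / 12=5 / 4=1.25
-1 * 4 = -4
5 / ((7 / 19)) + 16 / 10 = 531 / 35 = 15.17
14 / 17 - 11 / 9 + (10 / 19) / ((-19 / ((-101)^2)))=-15629551 / 55233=-282.97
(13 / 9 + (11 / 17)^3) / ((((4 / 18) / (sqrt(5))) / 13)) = 493012 *sqrt(5) / 4913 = 224.39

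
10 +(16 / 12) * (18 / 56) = 73 / 7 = 10.43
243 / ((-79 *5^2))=-243 / 1975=-0.12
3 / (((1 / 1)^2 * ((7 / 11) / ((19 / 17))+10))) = 627 / 2209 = 0.28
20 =20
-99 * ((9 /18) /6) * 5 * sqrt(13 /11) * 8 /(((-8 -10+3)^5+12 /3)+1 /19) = 285 * sqrt(143) /7214024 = 0.00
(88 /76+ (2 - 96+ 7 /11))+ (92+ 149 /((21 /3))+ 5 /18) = 562435 /26334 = 21.36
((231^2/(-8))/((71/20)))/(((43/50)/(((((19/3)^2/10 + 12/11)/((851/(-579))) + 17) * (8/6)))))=-102390245650/2598103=-39409.62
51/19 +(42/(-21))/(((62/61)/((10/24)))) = 13177/7068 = 1.86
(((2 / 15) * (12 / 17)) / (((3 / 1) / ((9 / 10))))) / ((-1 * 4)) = -3 / 425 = -0.01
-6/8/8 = -3/32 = -0.09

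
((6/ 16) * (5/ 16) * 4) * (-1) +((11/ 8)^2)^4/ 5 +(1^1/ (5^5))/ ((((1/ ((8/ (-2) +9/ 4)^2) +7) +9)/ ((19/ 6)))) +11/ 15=3696233534313/ 1310720000000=2.82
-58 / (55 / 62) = -3596 / 55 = -65.38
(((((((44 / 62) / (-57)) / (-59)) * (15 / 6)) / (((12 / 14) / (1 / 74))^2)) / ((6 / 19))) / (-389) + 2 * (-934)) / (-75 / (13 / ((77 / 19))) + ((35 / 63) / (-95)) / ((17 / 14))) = 19802704125110349521 / 247908894919537824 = 79.88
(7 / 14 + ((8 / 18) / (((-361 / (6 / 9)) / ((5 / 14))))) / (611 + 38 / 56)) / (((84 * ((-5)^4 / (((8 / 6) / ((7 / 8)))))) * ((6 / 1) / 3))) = 333873418 / 46011974518125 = 0.00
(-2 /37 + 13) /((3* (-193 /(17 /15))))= -8143 /321345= -0.03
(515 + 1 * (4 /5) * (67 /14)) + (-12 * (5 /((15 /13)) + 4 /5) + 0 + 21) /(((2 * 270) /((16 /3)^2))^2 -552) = 14256404369 /27466845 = 519.04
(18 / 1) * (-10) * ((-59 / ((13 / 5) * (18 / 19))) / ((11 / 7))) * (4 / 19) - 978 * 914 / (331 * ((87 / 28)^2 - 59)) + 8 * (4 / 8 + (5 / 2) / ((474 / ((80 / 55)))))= 25108617775756 / 39453428157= 636.41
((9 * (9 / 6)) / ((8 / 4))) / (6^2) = 3 / 16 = 0.19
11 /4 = 2.75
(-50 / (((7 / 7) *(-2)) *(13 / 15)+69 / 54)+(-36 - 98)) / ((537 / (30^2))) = -298200 / 7339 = -40.63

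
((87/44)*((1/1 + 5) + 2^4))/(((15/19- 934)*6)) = -551/70924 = -0.01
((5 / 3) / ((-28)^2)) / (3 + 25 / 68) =85 / 134652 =0.00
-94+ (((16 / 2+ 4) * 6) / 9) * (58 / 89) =-7902 / 89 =-88.79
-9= -9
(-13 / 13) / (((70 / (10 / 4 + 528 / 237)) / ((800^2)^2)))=-15298560000000 / 553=-27664665461.12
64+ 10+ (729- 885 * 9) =-7162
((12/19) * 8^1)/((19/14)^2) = 18816/6859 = 2.74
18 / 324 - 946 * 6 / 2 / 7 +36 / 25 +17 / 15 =-1268819 / 3150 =-402.80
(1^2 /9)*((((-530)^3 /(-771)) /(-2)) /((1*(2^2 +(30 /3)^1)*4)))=-18609625 /97146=-191.56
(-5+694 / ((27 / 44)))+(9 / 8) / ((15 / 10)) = 1126.71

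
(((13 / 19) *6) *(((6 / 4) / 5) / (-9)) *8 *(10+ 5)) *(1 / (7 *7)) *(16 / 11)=-4992 / 10241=-0.49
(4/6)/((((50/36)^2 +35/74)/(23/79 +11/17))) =2013984/7734337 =0.26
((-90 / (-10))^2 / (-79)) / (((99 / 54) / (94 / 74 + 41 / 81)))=-2904 / 2923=-0.99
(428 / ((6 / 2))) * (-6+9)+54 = 482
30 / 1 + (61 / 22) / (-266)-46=-93693 / 5852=-16.01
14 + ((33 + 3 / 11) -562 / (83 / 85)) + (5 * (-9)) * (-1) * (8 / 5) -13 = -428443 / 913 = -469.27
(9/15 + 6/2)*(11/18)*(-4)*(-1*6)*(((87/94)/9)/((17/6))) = 1.92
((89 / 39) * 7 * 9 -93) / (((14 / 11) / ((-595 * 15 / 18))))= -257125 / 13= -19778.85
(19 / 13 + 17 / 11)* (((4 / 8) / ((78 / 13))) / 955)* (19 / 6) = 817 / 983268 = 0.00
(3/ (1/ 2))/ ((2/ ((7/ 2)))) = 21/ 2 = 10.50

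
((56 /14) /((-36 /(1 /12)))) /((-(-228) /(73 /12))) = -0.00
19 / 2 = 9.50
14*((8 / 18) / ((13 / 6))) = 112 / 39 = 2.87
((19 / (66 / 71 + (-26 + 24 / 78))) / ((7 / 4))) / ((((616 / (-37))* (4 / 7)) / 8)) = 648869 / 1759912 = 0.37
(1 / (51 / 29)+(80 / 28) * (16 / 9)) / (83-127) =-6049 / 47124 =-0.13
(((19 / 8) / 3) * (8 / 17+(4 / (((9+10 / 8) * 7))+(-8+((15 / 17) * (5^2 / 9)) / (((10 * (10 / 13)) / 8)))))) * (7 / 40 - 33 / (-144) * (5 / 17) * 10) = -296509307 / 89578440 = -3.31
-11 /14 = -0.79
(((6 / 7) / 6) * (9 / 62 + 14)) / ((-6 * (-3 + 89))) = -877 / 223944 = -0.00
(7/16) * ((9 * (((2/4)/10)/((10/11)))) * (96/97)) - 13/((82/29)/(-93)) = 170131089/397700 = 427.79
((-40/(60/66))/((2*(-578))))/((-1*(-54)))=11/15606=0.00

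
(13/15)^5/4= 371293/3037500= 0.12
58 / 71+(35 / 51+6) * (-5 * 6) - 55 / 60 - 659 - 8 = -12567593 / 14484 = -867.69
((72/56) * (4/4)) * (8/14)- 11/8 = -0.64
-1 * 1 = -1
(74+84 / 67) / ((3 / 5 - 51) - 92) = -12605 / 23852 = -0.53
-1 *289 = -289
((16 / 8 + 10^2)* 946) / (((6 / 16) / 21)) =5403552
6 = 6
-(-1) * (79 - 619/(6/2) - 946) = -3220/3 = -1073.33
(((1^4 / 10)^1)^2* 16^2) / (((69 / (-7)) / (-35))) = 3136 / 345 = 9.09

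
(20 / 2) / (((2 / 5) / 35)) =875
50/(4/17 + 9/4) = 3400/169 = 20.12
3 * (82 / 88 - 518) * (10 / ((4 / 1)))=-341265 / 88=-3878.01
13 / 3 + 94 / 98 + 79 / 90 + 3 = 40441 / 4410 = 9.17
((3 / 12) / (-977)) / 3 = -1 / 11724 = -0.00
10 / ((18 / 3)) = 5 / 3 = 1.67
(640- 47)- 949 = -356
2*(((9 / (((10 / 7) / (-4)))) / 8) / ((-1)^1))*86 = 2709 / 5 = 541.80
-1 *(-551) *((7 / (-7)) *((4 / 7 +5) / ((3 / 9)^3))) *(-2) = 1160406 / 7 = 165772.29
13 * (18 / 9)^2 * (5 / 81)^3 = 6500 / 531441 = 0.01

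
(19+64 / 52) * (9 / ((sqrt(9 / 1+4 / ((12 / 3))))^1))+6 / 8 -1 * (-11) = 69.33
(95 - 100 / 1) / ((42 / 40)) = -100 / 21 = -4.76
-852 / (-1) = 852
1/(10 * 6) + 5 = 301/60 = 5.02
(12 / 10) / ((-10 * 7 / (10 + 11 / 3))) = -41 / 175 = -0.23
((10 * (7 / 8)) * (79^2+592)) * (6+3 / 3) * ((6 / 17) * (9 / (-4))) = -45200295 / 136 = -332355.11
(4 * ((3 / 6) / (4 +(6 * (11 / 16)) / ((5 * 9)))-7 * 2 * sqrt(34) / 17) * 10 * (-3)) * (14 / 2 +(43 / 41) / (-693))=-159078400 / 1550087 +15907840 * sqrt(34) / 23001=3930.15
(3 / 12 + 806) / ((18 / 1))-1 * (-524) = 13651 / 24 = 568.79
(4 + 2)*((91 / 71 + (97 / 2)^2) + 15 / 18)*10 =10029595 / 71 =141261.90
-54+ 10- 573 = -617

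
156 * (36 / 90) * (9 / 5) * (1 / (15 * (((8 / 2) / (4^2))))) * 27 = 101088 / 125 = 808.70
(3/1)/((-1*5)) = -3/5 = -0.60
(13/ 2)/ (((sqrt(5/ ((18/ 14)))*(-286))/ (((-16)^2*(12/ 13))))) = -2304*sqrt(35)/ 5005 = -2.72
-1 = -1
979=979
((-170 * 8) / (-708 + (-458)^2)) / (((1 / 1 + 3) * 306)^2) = -5 / 1151480448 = -0.00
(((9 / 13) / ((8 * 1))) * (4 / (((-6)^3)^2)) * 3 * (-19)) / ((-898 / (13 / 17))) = 19 / 52759296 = 0.00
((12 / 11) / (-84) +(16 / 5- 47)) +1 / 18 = -303239 / 6930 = -43.76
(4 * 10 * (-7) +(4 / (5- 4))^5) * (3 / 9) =248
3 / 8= 0.38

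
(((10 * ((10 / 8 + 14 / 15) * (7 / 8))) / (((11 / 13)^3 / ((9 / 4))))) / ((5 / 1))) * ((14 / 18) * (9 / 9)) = 14102543 / 1277760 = 11.04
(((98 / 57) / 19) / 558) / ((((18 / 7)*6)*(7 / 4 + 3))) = 343 / 155006541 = 0.00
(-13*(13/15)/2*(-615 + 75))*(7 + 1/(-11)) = 231192/11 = 21017.45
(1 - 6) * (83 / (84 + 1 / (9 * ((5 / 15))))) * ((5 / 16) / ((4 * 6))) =-2075 / 32384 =-0.06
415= 415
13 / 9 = 1.44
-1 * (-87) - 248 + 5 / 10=-321 / 2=-160.50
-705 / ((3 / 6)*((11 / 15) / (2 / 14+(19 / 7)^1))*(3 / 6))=-846000 / 77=-10987.01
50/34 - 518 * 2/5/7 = -2391/85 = -28.13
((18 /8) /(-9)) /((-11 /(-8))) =-2 /11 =-0.18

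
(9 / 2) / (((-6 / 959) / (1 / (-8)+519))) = -11942427 / 32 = -373200.84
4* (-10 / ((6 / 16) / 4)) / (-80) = 16 / 3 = 5.33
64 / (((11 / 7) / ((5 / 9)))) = 2240 / 99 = 22.63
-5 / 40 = -1 / 8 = -0.12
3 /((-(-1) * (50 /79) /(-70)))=-1659 /5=-331.80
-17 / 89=-0.19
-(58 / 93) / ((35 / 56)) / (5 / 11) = -5104 / 2325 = -2.20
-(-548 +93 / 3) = 517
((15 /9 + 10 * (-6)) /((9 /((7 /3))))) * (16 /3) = -19600 /243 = -80.66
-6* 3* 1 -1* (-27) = 9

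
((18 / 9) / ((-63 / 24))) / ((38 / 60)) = -160 / 133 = -1.20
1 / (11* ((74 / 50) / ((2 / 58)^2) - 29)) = 25 / 334312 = 0.00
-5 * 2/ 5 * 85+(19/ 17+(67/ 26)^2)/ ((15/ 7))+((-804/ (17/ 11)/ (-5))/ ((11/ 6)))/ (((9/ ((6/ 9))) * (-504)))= -106291891/ 638820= -166.39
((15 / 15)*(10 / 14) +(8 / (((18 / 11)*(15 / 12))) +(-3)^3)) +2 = -6418 / 315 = -20.37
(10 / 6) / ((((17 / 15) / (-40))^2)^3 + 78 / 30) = 0.64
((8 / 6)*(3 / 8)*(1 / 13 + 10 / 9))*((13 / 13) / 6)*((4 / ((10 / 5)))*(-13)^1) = -2.57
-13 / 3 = -4.33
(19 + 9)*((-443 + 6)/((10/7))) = -8565.20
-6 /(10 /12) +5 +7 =24 /5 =4.80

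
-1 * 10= -10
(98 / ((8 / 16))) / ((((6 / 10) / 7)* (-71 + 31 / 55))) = -188650 / 5811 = -32.46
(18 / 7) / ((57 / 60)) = 360 / 133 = 2.71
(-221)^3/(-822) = 10793861/822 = 13131.22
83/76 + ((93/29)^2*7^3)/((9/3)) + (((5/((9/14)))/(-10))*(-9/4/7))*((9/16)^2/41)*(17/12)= 1176.92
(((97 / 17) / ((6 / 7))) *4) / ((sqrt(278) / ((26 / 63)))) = 2522 *sqrt(278) / 63801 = 0.66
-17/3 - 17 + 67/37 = -2315/111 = -20.86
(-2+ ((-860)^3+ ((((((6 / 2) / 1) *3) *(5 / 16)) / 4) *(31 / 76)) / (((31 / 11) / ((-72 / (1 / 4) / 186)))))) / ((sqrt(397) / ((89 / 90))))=-31568038.61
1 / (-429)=-1 / 429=-0.00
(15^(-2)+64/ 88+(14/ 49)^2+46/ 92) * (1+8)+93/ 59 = 21300977/ 1590050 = 13.40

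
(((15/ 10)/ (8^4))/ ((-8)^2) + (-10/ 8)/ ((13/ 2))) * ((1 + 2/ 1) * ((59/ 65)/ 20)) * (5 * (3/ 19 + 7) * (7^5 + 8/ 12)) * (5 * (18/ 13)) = -596580601204701/ 5471338496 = -109037.41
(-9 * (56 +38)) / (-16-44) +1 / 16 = 1133 / 80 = 14.16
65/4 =16.25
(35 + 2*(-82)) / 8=-129 / 8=-16.12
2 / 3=0.67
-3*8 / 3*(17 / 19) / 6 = -68 / 57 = -1.19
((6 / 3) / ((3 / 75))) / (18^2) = 25 / 162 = 0.15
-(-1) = 1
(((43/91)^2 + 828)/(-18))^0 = 1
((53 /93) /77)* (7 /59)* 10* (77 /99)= 3710 /543213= 0.01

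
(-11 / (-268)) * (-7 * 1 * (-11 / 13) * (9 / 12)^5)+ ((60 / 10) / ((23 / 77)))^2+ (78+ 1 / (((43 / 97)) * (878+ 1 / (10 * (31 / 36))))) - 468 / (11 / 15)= -4757835555486733865 / 30375160181510144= -156.64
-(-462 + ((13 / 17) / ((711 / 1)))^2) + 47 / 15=339769594126 / 730477845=465.13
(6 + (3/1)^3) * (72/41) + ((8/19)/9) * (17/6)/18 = 10971386/189297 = 57.96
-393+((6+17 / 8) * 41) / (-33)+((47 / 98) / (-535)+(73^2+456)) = 37246868741 / 6920760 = 5381.90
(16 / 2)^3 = 512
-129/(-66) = 43/22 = 1.95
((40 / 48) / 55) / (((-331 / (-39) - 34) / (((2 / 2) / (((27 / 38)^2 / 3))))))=-9386 / 2659635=-0.00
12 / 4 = 3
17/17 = 1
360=360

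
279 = 279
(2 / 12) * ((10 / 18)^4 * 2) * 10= 6250 / 19683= 0.32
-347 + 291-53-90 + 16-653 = -836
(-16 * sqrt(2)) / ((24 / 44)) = -88 * sqrt(2) / 3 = -41.48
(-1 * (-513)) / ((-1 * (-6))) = 171 / 2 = 85.50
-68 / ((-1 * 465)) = 68 / 465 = 0.15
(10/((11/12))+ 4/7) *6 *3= 15912/77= 206.65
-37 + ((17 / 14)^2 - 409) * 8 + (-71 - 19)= -165973 / 49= -3387.20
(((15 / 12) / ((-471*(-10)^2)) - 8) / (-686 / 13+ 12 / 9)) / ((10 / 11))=43106063 / 251953600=0.17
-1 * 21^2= -441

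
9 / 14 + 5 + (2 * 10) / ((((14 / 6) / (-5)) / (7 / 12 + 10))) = -6271 / 14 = -447.93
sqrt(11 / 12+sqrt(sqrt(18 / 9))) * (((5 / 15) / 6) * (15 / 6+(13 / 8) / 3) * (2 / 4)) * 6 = 73 * sqrt(33+36 * 2^(1 / 4)) / 864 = 0.74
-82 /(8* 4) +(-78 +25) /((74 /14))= -7453 /592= -12.59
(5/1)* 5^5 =15625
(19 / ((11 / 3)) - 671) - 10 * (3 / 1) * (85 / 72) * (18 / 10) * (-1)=-602.07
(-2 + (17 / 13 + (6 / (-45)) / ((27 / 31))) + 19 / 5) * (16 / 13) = 248896 / 68445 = 3.64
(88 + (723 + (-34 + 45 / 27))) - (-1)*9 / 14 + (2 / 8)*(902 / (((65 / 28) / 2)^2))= 167989531 / 177450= 946.69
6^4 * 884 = 1145664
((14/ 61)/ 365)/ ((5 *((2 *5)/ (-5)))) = -7/ 111325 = -0.00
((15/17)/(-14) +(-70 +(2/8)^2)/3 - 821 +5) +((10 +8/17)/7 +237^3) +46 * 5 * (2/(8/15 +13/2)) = 5347727082479/401744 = 13311280.52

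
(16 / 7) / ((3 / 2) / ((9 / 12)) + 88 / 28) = 4 / 9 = 0.44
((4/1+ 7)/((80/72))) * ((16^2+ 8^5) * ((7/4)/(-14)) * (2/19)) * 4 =-1634688/95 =-17207.24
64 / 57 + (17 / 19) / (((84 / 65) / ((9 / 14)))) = 35033 / 22344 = 1.57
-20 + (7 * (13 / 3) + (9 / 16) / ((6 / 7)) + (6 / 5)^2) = 29831 / 2400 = 12.43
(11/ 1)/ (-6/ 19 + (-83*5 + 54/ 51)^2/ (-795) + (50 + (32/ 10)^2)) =-240093975/ 3396390791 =-0.07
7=7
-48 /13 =-3.69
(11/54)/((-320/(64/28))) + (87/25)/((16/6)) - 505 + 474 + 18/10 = -527243/18900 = -27.90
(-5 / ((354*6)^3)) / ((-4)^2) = -5 / 153314601984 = -0.00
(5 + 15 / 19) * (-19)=-110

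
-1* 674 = -674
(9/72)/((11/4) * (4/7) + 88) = 7/5016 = 0.00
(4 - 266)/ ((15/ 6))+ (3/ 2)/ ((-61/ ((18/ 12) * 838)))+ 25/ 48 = -1979167/ 14640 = -135.19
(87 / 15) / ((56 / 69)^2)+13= 341909 / 15680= 21.81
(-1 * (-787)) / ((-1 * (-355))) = 787 / 355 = 2.22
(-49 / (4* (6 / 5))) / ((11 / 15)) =-1225 / 88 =-13.92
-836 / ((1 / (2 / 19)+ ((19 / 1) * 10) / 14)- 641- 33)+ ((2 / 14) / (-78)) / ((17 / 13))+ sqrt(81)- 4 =40880953 / 6506682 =6.28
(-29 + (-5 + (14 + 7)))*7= -91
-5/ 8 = -0.62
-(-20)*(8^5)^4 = 23058430092136939520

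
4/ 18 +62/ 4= 283/ 18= 15.72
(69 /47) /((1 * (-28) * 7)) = -69 /9212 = -0.01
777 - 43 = 734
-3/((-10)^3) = 3/1000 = 0.00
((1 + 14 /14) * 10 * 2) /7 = 40 /7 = 5.71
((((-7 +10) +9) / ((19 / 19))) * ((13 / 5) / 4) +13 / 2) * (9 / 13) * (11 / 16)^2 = 11979 / 2560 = 4.68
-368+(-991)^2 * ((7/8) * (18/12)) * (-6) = -61874047/8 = -7734255.88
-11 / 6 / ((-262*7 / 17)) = 187 / 11004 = 0.02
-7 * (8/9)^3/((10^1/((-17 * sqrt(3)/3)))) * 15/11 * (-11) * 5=-152320 * sqrt(3)/729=-361.90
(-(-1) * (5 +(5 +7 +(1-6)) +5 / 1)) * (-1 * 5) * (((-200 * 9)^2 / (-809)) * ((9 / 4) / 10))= 61965000 / 809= 76594.56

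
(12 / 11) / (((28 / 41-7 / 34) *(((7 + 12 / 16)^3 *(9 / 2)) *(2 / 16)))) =5709824 / 653763495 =0.01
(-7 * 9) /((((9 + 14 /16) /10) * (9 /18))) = -10080 /79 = -127.59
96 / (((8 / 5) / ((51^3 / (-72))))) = -221085 / 2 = -110542.50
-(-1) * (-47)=-47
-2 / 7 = -0.29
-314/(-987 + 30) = 314/957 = 0.33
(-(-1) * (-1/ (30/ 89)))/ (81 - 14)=-89/ 2010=-0.04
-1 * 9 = -9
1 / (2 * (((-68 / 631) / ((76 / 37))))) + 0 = -11989 / 1258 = -9.53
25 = 25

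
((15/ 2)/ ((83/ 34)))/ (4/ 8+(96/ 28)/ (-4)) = -714/ 83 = -8.60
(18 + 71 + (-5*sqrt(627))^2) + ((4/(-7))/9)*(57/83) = 27476576/1743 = 15763.96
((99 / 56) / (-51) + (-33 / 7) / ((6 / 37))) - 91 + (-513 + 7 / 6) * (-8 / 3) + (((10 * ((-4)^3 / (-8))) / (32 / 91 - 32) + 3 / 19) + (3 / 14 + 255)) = 243801727 / 162792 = 1497.63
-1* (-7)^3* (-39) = -13377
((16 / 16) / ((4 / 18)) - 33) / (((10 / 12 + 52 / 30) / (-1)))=855 / 77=11.10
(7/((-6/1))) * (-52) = 182/3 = 60.67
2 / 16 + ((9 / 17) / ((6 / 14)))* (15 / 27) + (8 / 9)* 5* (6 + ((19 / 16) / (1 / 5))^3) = 75029387 / 78336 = 957.79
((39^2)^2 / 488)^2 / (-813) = -1784003086827 / 64537024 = -27643.10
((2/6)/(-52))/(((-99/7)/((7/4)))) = 49/61776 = 0.00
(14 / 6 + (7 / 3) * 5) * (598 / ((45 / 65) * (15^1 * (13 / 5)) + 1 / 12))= 7728 / 25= 309.12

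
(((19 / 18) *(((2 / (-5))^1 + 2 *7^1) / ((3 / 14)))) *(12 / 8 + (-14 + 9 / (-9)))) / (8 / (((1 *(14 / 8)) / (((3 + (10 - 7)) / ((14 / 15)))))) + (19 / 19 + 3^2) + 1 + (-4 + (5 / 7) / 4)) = -886312 / 35835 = -24.73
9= 9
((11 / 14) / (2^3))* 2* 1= 11 / 56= 0.20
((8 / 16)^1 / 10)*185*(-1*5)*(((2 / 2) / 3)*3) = -185 / 4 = -46.25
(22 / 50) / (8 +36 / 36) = 11 / 225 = 0.05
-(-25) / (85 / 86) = 430 / 17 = 25.29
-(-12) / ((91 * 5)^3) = 12 / 94196375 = 0.00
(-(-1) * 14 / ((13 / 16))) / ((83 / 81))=18144 / 1079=16.82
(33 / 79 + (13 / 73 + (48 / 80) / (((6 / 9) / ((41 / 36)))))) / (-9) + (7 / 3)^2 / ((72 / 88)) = 120971537 / 18685080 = 6.47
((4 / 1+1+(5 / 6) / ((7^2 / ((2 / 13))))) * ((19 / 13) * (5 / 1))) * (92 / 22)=41777200 / 273273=152.88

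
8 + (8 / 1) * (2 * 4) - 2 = 70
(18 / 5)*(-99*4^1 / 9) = -792 / 5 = -158.40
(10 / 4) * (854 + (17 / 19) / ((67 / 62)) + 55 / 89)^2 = 46966907664263405 / 25672420418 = 1829469.40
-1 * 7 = -7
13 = 13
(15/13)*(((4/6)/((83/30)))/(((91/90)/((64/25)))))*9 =6.34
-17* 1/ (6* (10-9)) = -17/ 6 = -2.83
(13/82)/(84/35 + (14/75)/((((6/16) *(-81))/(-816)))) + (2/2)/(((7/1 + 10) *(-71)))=91629217/4458184856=0.02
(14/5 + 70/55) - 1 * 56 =-2856/55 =-51.93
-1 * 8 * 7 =-56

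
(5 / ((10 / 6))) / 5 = 3 / 5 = 0.60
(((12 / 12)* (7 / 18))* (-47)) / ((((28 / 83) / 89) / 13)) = -4513457 / 72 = -62686.90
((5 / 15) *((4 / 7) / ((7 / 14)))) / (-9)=-0.04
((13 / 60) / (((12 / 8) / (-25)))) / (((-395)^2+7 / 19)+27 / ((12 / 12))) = -247 / 10673982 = -0.00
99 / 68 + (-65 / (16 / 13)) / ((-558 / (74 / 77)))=9038773 / 5843376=1.55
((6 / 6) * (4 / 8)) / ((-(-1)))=1 / 2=0.50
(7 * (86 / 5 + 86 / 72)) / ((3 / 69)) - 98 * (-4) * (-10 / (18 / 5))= 112357 / 60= 1872.62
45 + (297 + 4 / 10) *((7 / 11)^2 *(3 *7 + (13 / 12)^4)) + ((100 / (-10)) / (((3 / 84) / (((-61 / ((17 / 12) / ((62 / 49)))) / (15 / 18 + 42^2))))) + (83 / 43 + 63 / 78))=24313457541882905339 / 8836780681048320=2751.39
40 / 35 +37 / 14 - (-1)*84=1229 / 14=87.79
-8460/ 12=-705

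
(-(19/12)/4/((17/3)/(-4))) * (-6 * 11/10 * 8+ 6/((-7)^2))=-122607/8330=-14.72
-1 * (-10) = 10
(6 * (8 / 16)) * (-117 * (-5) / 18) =195 / 2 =97.50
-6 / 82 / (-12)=1 / 164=0.01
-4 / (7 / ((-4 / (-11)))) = -16 / 77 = -0.21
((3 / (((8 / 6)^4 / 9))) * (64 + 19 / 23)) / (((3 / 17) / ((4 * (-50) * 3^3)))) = -12472625025 / 736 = -16946501.39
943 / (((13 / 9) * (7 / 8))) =67896 / 91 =746.11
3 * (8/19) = 24/19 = 1.26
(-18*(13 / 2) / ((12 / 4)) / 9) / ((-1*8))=13 / 24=0.54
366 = 366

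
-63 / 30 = -2.10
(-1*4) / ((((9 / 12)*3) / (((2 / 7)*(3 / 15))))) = -32 / 315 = -0.10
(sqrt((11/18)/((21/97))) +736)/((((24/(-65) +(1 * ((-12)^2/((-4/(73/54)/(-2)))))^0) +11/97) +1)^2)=39753025 * sqrt(44814)/15237685134 +29258226400/120934009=242.49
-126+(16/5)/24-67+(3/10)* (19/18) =-3851/20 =-192.55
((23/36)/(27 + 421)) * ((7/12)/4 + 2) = 0.00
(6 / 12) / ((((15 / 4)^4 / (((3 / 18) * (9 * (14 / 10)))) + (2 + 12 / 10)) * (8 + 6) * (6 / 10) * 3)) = 0.00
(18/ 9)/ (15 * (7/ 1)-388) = -0.01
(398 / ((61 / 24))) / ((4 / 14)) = 33432 / 61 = 548.07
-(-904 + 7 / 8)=7225 / 8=903.12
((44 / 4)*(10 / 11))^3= 1000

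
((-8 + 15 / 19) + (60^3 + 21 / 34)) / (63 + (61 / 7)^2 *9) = 6837055309 / 23628096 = 289.36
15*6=90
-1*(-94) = 94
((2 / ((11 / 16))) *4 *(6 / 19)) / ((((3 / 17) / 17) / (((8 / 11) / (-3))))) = -591872 / 6897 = -85.82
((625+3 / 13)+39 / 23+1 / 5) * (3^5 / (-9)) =-25313958 / 1495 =-16932.41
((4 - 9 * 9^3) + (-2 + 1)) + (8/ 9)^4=-43022942/ 6561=-6557.38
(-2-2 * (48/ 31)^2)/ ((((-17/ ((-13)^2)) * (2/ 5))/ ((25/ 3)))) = 1407.30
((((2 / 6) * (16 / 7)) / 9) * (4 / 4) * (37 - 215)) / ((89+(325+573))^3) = -2848 / 181724407767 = -0.00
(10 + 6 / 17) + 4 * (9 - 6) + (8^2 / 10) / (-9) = 16556 / 765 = 21.64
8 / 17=0.47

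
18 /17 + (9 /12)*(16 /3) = 86 /17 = 5.06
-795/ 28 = -28.39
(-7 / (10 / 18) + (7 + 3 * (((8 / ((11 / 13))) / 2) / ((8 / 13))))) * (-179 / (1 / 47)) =-16144547 / 110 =-146768.61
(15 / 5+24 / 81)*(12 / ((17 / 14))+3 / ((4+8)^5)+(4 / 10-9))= 804647309 / 190356480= 4.23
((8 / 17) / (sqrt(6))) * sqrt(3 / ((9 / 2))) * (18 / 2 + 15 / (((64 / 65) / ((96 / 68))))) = 1383 / 289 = 4.79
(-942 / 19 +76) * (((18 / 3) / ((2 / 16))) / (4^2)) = 1506 / 19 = 79.26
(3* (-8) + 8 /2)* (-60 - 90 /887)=1066200 /887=1202.03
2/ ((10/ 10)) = 2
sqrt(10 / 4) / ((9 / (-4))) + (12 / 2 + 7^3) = 349-2 * sqrt(10) / 9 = 348.30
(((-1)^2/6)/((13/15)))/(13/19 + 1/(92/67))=4370/32097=0.14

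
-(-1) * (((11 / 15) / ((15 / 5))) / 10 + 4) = 1811 / 450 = 4.02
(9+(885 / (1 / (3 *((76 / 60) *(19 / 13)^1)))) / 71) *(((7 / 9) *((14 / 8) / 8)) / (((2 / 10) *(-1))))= -1474165 / 22152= -66.55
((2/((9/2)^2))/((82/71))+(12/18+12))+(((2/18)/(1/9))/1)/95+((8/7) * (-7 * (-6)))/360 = 4068637/315495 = 12.90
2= 2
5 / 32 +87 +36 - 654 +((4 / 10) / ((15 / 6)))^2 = -10616363 / 20000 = -530.82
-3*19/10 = -57/10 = -5.70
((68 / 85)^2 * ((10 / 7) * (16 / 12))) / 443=128 / 46515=0.00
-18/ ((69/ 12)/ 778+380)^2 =-174321792/ 1398502551889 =-0.00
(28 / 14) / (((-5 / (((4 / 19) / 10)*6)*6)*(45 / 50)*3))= -8 / 2565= -0.00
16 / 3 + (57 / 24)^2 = 2107 / 192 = 10.97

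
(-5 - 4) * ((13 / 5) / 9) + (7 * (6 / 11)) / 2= -38 / 55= -0.69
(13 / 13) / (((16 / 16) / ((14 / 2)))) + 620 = 627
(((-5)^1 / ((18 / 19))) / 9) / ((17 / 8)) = -380 / 1377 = -0.28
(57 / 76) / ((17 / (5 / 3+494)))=1487 / 68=21.87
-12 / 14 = -6 / 7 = -0.86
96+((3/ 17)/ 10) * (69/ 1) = 16527/ 170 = 97.22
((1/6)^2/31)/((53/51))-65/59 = -1280537/1163244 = -1.10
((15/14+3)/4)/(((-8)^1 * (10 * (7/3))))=-171/31360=-0.01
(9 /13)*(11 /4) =99 /52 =1.90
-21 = -21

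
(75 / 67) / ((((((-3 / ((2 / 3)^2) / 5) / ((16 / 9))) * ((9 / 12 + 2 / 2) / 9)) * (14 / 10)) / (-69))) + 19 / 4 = 14907131 / 39396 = 378.39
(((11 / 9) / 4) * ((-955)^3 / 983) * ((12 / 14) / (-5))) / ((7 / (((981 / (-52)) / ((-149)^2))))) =-626585799675 / 111212978968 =-5.63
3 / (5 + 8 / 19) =57 / 103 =0.55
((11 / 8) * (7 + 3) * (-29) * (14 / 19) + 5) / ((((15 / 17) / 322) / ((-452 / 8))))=678871795 / 114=5955015.75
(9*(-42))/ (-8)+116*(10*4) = 18749/ 4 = 4687.25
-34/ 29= -1.17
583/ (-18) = -32.39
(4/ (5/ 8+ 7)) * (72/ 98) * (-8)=-9216/ 2989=-3.08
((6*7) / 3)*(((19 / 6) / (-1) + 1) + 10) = 329 / 3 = 109.67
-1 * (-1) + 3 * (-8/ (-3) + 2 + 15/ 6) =45/ 2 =22.50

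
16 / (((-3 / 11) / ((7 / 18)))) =-616 / 27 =-22.81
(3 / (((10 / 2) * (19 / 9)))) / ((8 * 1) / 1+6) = 27 / 1330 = 0.02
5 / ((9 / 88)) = 440 / 9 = 48.89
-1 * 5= -5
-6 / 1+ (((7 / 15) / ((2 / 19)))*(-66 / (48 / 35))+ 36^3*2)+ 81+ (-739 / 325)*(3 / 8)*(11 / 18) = 726750373 / 7800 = 93173.12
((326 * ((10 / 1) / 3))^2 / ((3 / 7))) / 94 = 37196600 / 1269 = 29311.74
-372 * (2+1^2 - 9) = 2232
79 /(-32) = -79 /32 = -2.47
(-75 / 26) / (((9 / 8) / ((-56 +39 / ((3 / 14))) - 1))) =-12500 / 39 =-320.51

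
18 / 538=9 / 269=0.03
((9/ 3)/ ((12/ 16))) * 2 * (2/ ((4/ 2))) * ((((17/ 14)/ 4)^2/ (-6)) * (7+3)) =-1445/ 1176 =-1.23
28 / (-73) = -28 / 73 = -0.38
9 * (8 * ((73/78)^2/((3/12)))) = 42632/169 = 252.26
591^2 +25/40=2794253/8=349281.62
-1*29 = -29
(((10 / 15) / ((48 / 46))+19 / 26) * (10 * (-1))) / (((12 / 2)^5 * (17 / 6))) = -0.00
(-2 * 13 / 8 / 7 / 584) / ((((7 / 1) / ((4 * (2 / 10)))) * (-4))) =13 / 572320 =0.00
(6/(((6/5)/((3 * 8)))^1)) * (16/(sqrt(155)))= 384 * sqrt(155)/31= 154.22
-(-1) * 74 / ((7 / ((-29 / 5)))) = -2146 / 35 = -61.31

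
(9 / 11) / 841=9 / 9251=0.00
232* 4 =928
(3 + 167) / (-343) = -0.50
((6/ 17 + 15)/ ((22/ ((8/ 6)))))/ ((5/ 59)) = 10266/ 935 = 10.98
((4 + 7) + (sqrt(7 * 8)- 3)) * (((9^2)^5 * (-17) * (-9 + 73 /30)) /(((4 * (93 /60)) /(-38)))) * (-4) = 591646875253416 * sqrt(14) /31 + 2366587501013664 /31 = 147752496844107.37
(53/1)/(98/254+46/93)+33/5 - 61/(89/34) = 201266668/4627555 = 43.49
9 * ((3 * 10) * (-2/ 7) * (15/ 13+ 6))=-50220/ 91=-551.87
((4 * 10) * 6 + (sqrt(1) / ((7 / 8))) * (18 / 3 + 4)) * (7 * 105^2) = 19404000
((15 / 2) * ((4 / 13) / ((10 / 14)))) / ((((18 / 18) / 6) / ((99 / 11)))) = 2268 / 13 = 174.46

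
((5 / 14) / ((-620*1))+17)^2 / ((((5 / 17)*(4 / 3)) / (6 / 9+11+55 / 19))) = 1228838659731 / 114520448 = 10730.30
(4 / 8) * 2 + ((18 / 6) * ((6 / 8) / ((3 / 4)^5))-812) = -21641 / 27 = -801.52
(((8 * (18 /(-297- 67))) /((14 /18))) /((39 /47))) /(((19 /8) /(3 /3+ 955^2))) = -37035551808 /157339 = -235386.98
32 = 32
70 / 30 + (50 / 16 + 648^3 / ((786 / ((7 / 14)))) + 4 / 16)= 173095.91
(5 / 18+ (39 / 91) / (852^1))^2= 24790441 / 320123664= 0.08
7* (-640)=-4480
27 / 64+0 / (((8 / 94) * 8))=27 / 64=0.42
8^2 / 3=64 / 3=21.33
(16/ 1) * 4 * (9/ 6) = 96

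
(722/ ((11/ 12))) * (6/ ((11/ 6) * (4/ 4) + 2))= 311904/ 253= 1232.82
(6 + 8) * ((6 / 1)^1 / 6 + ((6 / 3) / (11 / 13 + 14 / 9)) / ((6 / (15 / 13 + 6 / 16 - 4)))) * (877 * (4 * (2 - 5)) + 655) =-102035591 / 1124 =-90779.00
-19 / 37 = -0.51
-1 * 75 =-75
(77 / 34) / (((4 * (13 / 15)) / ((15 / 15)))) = 1155 / 1768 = 0.65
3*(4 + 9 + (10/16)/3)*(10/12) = 1585/48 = 33.02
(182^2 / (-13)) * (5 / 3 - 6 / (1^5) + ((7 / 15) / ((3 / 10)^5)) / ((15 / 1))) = -47196604 / 2187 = -21580.52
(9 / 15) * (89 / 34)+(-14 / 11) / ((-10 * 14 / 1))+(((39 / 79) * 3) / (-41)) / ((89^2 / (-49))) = 37899448118 / 23988471265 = 1.58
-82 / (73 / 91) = -7462 / 73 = -102.22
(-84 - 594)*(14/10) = -4746/5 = -949.20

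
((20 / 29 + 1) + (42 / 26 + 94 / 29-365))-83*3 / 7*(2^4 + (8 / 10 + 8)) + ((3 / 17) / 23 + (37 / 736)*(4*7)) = -51147092751 / 41273960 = -1239.21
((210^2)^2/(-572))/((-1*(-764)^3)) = -0.01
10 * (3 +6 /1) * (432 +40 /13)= 509040 /13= 39156.92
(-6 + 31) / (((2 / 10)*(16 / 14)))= 875 / 8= 109.38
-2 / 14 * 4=-4 / 7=-0.57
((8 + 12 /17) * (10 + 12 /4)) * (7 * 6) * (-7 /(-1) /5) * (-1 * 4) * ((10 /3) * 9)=-13575744 /17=-798573.18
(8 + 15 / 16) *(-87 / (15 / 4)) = -4147 / 20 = -207.35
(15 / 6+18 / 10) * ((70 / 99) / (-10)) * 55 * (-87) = 8729 / 6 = 1454.83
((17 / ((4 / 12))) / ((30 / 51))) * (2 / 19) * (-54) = -46818 / 95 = -492.82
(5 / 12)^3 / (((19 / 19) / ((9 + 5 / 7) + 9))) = 16375 / 12096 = 1.35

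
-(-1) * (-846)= -846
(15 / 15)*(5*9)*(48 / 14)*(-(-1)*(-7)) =-1080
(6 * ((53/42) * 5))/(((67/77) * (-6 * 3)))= -2915/1206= -2.42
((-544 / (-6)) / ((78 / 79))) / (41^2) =10744 / 196677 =0.05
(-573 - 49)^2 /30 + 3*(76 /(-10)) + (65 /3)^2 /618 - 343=69697939 /5562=12531.09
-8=-8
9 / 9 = 1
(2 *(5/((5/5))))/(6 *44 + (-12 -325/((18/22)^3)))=-7290/248867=-0.03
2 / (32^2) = 1 / 512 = 0.00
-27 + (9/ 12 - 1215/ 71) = -12315/ 284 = -43.36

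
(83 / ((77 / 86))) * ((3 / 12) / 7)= 3569 / 1078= 3.31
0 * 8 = 0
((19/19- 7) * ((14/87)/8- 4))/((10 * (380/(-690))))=-4.34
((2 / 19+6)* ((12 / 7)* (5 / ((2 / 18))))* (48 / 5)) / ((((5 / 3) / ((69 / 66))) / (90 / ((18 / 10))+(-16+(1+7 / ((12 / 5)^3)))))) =21046518 / 209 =100701.04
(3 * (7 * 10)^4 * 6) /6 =72030000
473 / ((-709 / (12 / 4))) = -2.00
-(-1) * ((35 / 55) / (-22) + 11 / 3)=2641 / 726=3.64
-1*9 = -9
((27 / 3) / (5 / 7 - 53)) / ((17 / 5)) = -105 / 2074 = -0.05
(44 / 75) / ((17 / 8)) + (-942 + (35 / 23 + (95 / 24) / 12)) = -2645928559 / 2815200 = -939.87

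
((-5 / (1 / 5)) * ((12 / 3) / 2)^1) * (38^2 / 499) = -72200 / 499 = -144.69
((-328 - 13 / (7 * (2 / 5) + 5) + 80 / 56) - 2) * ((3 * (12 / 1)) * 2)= -166440 / 7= -23777.14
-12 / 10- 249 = -250.20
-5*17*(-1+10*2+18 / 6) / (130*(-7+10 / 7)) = 1309 / 507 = 2.58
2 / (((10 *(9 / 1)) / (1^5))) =0.02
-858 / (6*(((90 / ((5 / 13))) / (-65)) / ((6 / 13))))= 55 / 3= 18.33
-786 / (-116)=6.78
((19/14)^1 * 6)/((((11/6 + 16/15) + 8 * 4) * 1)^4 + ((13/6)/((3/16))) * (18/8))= 190000/34616735069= 0.00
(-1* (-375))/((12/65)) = 8125/4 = 2031.25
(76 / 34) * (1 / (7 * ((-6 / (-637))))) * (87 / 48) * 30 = 250705 / 136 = 1843.42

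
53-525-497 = -969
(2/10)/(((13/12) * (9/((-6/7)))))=-8/455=-0.02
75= 75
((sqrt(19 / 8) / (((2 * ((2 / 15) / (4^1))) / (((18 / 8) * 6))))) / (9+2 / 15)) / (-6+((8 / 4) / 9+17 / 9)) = -10935 * sqrt(38) / 7672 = -8.79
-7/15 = -0.47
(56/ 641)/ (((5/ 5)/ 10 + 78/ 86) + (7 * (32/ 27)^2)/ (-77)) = 193097520/ 1943452387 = 0.10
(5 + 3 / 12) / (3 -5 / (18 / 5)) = 189 / 58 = 3.26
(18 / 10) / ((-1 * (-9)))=0.20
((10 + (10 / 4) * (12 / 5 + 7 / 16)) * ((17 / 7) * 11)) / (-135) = -102289 / 30240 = -3.38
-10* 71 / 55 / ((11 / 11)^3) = -142 / 11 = -12.91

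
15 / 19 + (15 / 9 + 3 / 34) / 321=494531 / 622098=0.79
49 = 49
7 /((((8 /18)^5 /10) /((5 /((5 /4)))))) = 2066715 /128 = 16146.21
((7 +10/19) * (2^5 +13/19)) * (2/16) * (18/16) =34.59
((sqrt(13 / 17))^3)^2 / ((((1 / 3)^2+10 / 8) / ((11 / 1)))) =870012 / 240737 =3.61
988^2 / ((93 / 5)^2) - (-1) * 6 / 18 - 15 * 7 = 23498338 / 8649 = 2716.88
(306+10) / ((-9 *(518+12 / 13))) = -2054 / 30357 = -0.07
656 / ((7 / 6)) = 3936 / 7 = 562.29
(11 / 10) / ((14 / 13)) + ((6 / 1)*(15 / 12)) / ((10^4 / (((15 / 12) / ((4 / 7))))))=1.02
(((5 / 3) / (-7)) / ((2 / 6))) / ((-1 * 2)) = 5 / 14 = 0.36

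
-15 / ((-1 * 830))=3 / 166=0.02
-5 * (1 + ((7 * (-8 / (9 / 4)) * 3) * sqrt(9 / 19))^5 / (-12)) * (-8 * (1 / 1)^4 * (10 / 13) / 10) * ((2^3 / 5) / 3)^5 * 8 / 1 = 2097152 / 1974375 + 295671870848499712 * sqrt(19) / 40626714375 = 31723063.71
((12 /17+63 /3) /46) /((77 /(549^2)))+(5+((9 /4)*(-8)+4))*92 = 61359777 /60214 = 1019.03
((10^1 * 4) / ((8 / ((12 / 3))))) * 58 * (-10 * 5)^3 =-145000000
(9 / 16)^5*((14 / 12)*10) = 688905 / 1048576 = 0.66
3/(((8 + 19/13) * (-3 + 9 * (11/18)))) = 26/205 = 0.13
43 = 43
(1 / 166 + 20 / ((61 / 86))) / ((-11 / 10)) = -1427905 / 55693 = -25.64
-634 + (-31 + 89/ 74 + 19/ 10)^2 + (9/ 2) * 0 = 4937271/ 34225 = 144.26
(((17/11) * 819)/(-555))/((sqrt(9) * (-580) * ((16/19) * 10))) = 29393/188848000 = 0.00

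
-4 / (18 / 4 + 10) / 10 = -4 / 145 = -0.03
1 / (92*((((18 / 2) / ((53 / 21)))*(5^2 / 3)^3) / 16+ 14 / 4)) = 212 / 2583889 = 0.00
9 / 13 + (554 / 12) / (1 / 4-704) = 68803 / 109785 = 0.63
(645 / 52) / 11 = 645 / 572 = 1.13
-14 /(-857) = 14 /857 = 0.02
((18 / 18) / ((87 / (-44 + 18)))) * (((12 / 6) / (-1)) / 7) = 0.09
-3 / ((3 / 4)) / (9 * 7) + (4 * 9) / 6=374 / 63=5.94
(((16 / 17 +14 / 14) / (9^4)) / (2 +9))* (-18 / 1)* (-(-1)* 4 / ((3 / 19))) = -152 / 12393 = -0.01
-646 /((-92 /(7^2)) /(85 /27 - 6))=-1218679 /1242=-981.22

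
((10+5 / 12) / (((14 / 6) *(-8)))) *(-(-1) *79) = -9875 / 224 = -44.08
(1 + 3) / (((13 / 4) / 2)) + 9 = 149 / 13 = 11.46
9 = 9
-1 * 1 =-1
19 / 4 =4.75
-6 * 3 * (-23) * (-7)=-2898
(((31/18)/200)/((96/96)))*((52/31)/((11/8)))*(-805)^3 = -542526530/99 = -5480065.96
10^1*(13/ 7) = 130/ 7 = 18.57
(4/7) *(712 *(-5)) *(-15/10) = 21360/7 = 3051.43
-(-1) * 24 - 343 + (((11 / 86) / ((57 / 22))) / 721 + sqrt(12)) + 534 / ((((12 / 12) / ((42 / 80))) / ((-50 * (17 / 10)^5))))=-14091241649385029 / 70686840000 + 2 * sqrt(3)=-199343.99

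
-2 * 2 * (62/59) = -248/59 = -4.20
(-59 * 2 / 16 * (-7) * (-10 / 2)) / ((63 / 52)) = -3835 / 18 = -213.06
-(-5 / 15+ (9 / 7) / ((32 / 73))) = -1747 / 672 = -2.60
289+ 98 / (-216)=31163 / 108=288.55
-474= -474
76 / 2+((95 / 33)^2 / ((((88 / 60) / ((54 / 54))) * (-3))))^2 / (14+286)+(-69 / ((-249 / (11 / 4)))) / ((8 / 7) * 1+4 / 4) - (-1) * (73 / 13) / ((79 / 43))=121605196229468113 / 2935627230547440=41.42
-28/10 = -14/5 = -2.80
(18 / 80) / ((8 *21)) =3 / 2240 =0.00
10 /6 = 5 /3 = 1.67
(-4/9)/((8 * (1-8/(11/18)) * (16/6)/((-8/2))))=-11/1596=-0.01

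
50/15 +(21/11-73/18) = 235/198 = 1.19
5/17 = 0.29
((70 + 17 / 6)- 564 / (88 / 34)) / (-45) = 1915 / 594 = 3.22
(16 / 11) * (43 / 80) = 43 / 55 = 0.78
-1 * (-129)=129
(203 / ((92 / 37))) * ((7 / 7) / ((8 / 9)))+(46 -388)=-250.15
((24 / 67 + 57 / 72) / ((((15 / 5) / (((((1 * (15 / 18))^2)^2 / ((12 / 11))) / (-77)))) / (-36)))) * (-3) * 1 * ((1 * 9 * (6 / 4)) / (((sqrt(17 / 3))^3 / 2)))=-1155625 * sqrt(51) / 17349248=-0.48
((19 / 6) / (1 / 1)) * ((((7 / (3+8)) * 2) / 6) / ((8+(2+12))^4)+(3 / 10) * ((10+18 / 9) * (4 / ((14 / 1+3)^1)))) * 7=74026849183 / 3942528480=18.78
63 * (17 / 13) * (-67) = -71757 / 13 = -5519.77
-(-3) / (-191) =-3 / 191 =-0.02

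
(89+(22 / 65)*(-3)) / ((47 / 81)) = 463239 / 3055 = 151.63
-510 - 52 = -562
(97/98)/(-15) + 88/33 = 3823/1470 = 2.60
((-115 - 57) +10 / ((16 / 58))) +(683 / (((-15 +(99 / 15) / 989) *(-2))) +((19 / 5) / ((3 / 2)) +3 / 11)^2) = -105.10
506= 506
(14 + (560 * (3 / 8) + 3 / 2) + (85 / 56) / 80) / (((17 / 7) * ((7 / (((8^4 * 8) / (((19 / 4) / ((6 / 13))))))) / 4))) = 261365760 / 1547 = 168950.07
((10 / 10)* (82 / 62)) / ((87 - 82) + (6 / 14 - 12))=-0.20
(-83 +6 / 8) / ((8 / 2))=-329 / 16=-20.56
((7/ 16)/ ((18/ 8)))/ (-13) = -7/ 468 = -0.01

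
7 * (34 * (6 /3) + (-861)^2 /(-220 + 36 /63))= -23172.91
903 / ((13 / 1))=903 / 13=69.46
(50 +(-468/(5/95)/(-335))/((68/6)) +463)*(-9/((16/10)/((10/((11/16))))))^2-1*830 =475335036230/137819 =3448980.45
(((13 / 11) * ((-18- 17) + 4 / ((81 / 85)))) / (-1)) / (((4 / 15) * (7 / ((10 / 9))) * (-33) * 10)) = -162175 / 2469852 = -0.07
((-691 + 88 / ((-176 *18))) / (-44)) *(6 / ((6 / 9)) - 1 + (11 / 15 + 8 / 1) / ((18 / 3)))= 21170327 / 142560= 148.50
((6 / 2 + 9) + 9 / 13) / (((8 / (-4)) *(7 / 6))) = -495 / 91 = -5.44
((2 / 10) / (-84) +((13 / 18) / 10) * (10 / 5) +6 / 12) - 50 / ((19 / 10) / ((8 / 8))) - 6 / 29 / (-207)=-409941583 / 15967980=-25.67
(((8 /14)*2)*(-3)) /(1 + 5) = -4 /7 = -0.57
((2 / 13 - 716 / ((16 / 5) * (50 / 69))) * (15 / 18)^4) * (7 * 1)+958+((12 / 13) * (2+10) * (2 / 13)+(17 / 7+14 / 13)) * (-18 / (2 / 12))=-646.48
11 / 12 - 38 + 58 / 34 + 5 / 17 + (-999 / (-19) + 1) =4217 / 228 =18.50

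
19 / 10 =1.90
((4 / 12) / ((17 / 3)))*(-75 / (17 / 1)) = -0.26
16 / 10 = 8 / 5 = 1.60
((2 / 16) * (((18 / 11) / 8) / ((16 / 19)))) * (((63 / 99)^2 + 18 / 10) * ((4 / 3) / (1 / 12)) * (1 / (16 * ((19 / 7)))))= 42021 / 1703680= 0.02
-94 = -94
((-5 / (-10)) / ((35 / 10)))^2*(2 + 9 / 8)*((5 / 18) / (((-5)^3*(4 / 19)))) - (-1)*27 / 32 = 23795 / 28224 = 0.84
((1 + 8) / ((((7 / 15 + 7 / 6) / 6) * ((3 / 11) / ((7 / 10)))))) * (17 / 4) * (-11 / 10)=-55539 / 140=-396.71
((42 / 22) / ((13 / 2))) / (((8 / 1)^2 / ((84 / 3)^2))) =3.60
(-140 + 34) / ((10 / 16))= -169.60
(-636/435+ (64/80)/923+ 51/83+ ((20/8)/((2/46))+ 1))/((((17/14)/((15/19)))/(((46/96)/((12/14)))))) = 1443529101665/68889264288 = 20.95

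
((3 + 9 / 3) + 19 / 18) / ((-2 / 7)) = -889 / 36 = -24.69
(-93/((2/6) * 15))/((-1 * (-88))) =-93/440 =-0.21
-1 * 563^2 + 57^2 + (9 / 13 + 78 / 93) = -126428543 / 403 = -313718.47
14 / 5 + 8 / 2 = 34 / 5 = 6.80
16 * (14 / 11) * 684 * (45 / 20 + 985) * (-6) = -82506816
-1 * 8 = -8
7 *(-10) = -70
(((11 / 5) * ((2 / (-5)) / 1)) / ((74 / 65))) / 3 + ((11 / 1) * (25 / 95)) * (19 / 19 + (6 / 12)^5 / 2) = 1810237 / 674880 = 2.68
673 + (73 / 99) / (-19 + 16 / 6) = 1088168 / 1617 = 672.95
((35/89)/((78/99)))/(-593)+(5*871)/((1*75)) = 1195170617/20583030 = 58.07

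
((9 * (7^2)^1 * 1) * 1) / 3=147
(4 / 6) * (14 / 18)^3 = 0.31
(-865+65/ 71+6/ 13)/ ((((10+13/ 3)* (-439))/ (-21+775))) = 138699576/ 1340267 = 103.49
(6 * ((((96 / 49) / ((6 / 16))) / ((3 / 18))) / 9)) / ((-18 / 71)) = -36352 / 441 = -82.43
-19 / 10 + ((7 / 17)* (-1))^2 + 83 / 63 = -75193 / 182070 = -0.41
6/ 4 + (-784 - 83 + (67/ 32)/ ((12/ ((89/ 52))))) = -17276341/ 19968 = -865.20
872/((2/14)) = 6104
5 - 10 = -5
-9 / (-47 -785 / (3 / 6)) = 3 / 539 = 0.01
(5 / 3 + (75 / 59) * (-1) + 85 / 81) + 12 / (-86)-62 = -12472573 / 205497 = -60.69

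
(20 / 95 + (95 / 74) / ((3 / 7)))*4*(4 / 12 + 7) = 595012 / 6327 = 94.04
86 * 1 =86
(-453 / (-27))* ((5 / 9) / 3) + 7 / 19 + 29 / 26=551089 / 120042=4.59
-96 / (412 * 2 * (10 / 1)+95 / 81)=-7776 / 667535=-0.01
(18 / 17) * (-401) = -7218 / 17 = -424.59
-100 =-100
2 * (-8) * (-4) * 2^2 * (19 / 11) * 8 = 38912 / 11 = 3537.45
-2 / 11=-0.18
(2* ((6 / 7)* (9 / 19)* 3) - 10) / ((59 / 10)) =-10060 / 7847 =-1.28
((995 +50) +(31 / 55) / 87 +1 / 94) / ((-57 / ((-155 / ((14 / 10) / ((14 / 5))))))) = 5683.43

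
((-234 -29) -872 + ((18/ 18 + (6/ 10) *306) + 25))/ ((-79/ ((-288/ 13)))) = -1332576/ 5135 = -259.51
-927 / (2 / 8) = -3708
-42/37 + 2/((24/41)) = 1013/444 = 2.28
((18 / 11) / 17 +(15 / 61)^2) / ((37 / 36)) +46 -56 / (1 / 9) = -457.85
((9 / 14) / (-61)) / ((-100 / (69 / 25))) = 621 / 2135000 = 0.00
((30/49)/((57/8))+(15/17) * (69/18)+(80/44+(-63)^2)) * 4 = 2767645402/174097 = 15897.15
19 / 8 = 2.38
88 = 88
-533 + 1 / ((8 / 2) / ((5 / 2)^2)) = -8503 / 16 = -531.44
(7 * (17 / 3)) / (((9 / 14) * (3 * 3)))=1666 / 243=6.86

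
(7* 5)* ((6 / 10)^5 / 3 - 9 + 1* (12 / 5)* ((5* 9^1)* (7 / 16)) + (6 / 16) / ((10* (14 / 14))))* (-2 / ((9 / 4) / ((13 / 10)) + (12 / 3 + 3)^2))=-174326061 / 3297500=-52.87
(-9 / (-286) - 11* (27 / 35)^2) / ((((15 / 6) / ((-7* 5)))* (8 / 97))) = 221393673 / 200200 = 1105.86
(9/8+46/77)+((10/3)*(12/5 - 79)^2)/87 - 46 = 145126973/803880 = 180.53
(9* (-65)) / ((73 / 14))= -8190 / 73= -112.19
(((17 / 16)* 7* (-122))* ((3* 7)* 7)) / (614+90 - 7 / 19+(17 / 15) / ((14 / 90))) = -141920709 / 756416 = -187.62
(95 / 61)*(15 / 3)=475 / 61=7.79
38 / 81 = 0.47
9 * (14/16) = 63/8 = 7.88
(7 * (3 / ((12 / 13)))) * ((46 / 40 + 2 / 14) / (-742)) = -2353 / 59360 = -0.04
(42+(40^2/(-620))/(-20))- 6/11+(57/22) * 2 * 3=1771/31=57.13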